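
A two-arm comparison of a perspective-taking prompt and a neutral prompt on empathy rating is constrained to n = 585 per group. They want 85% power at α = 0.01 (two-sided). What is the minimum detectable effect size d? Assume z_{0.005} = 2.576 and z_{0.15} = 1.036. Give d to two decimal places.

For two independent groups of n = 585 each: d_min = (z_{α/2} + z_β)·√(2/n).
z-sum = 2.576 + 1.036 = 3.612.
d_min = 3.612 × √(2/585) = 3.612 × 0.0585 = 0.211.

d_min ≈ 0.21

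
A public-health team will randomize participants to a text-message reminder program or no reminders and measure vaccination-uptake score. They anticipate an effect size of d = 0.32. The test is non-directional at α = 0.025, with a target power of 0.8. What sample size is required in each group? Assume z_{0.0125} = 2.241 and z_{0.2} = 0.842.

For two independent groups with equal n: n = 2·((z_{α/2} + z_β) / d)².
z_{α/2} + z_β = 2.241 + 0.842 = 3.083.
n = 2 × (3.083 / 0.32)² = 2 × 9.634² = 2 × 92.82 = 185.6.
Round up to the next whole participant.

n = 186 per group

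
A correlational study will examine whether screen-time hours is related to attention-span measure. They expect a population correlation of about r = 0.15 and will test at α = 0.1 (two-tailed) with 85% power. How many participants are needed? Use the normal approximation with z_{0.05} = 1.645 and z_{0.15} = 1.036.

Fisher's z: C = ½·ln((1+r)/(1−r)) = ½·ln(1.3529) = 0.1511.
n = ((z_{α/2} + z_β)/C)² + 3.
(1.645 + 1.036) / 0.1511 = 2.681 / 0.1511 = 17.743.
n = 17.743² + 3 = 314.82 + 3 = 317.8.
Round up.

n = 318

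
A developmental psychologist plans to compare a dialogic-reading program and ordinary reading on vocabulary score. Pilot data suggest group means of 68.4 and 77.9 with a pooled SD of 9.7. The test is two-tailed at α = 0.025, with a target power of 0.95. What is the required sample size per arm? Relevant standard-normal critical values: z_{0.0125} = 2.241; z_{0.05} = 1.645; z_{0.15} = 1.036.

n = 32 per group

Cohen's d = |M₁ − M₂| / SD_pooled = |68.4 − 77.9| / 9.7 = 9.5 / 9.7 = 0.979.
For two independent groups with equal n: n = 2·((z_{α/2} + z_β) / d)².
z_{α/2} + z_β = 2.241 + 1.645 = 3.886.
n = 2 × (3.886 / 0.979)² = 2 × 3.969² = 2 × 15.76 = 31.5.
Round up to the next whole participant.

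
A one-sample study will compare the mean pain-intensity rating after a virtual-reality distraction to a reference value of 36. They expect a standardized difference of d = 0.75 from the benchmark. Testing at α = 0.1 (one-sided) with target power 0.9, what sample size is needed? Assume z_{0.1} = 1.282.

For a one-sample test: n = ((z_{α} + z_β) / d)².
z_{α} + z_β = 1.282 + 1.282 = 2.564.
n = (2.564 / 0.75)² = 3.419² = 11.69.
Round up.

n = 12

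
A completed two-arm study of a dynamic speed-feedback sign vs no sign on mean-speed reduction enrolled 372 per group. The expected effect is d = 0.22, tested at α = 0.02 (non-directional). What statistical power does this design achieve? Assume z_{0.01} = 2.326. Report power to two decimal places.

power ≈ 0.75

For two equal groups, power = Φ(d·√(n/2) − z_{α/2}).
d·√(n/2) = 0.22 × √(372/2) = 0.22 × 13.638 = 3.000.
z_β = 3.000 − 2.326 = 0.674.
Power = Φ(0.674) = 0.750.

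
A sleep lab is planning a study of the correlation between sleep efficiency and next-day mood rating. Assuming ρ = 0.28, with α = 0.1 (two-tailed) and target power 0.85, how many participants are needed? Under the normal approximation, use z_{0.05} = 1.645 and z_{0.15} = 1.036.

n = 90

Fisher's z: C = ½·ln((1+r)/(1−r)) = ½·ln(1.7778) = 0.2877.
n = ((z_{α/2} + z_β)/C)² + 3.
(1.645 + 1.036) / 0.2877 = 2.681 / 0.2877 = 9.319.
n = 9.319² + 3 = 86.84 + 3 = 89.8.
Round up.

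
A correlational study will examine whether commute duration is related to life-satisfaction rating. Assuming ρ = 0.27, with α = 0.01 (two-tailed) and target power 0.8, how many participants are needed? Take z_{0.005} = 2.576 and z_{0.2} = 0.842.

Fisher's z: C = ½·ln((1+r)/(1−r)) = ½·ln(1.7397) = 0.2769.
n = ((z_{α/2} + z_β)/C)² + 3.
(2.576 + 0.842) / 0.2769 = 3.418 / 0.2769 = 12.344.
n = 12.344² + 3 = 152.37 + 3 = 155.4.
Round up.

n = 156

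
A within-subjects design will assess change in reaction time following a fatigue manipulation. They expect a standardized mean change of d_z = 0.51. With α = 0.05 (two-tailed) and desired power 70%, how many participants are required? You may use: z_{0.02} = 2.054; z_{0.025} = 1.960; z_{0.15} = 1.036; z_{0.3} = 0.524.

For a paired (one-sample on differences) test: n = ((z_{α/2} + z_β) / d)².
z_{α/2} + z_β = 1.960 + 0.524 = 2.484.
n = (2.484 / 0.51)² = 4.871² = 23.72.
Round up.

n = 24 pairs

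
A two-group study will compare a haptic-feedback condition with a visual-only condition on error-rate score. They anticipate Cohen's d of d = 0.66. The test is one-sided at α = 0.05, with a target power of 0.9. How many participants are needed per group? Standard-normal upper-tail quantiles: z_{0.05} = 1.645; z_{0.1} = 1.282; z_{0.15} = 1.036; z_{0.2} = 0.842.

n = 40 per group

For two independent groups with equal n: n = 2·((z_{α} + z_β) / d)².
z_{α} + z_β = 1.645 + 1.282 = 2.927.
n = 2 × (2.927 / 0.66)² = 2 × 4.435² = 2 × 19.67 = 39.3.
Round up to the next whole participant.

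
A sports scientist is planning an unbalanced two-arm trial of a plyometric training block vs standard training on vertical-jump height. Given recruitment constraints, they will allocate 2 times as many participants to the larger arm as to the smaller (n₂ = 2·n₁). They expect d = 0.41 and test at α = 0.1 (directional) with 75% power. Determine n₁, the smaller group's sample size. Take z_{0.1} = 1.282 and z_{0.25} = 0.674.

With allocation ratio k = n₂/n₁ = 2, Var(x̄₁−x̄₂) = σ²(1/n₁ + 1/(k·n₁)) = σ²·(k+1)/(k·n₁).
So n₁ = (1 + 1/k)·((z_{α} + z_β)/d)² = 1.500 × (1.956/0.41)².
n₁ = 1.500 × 22.76 = 34.1.
Round up: n₁ = 35, giving n₂ = 2 × 35 = 70.

n₁ = 35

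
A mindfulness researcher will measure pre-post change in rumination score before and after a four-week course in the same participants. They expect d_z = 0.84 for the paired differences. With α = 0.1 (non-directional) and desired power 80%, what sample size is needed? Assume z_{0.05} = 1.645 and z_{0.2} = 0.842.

For a paired (one-sample on differences) test: n = ((z_{α/2} + z_β) / d)².
z_{α/2} + z_β = 1.645 + 0.842 = 2.487.
n = (2.487 / 0.84)² = 2.961² = 8.77.
Round up.

n = 9 pairs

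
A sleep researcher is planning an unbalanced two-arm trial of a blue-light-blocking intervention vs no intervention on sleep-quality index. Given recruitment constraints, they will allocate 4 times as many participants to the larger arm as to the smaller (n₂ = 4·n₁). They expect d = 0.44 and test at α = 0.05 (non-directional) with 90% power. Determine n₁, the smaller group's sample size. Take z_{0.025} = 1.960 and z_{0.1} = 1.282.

n₁ = 68

With allocation ratio k = n₂/n₁ = 4, Var(x̄₁−x̄₂) = σ²(1/n₁ + 1/(k·n₁)) = σ²·(k+1)/(k·n₁).
So n₁ = (1 + 1/k)·((z_{α/2} + z_β)/d)² = 1.250 × (3.242/0.44)².
n₁ = 1.250 × 54.29 = 67.9.
Round up: n₁ = 68, giving n₂ = 4 × 68 = 272.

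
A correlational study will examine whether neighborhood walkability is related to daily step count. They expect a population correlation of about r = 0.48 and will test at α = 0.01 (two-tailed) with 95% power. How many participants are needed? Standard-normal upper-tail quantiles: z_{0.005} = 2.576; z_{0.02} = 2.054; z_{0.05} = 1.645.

n = 69

Fisher's z: C = ½·ln((1+r)/(1−r)) = ½·ln(2.8462) = 0.5230.
n = ((z_{α/2} + z_β)/C)² + 3.
(2.576 + 1.645) / 0.5230 = 4.221 / 0.5230 = 8.071.
n = 8.071² + 3 = 65.14 + 3 = 68.1.
Round up.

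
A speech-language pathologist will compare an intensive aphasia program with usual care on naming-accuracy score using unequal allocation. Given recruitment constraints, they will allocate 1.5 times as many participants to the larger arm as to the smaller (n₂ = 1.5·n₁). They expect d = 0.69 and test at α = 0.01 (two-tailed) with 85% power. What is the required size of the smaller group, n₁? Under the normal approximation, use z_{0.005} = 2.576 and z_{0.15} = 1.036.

With allocation ratio k = n₂/n₁ = 1.5, Var(x̄₁−x̄₂) = σ²(1/n₁ + 1/(k·n₁)) = σ²·(k+1)/(k·n₁).
So n₁ = (1 + 1/k)·((z_{α/2} + z_β)/d)² = 1.667 × (3.612/0.69)².
n₁ = 1.667 × 27.40 = 45.7.
Round up: n₁ = 46, giving n₂ = 1.5 × 46 = 69.

n₁ = 46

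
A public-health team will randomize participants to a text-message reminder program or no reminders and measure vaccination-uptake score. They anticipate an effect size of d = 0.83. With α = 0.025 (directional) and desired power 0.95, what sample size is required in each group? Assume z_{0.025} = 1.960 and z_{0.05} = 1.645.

For two independent groups with equal n: n = 2·((z_{α} + z_β) / d)².
z_{α} + z_β = 1.960 + 1.645 = 3.605.
n = 2 × (3.605 / 0.83)² = 2 × 4.343² = 2 × 18.86 = 37.7.
Round up to the next whole participant.

n = 38 per group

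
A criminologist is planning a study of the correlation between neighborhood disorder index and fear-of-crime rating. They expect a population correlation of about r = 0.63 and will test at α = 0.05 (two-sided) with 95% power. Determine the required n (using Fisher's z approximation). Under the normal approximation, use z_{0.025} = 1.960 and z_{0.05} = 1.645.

Fisher's z: C = ½·ln((1+r)/(1−r)) = ½·ln(4.4054) = 0.7414.
n = ((z_{α/2} + z_β)/C)² + 3.
(1.960 + 1.645) / 0.7414 = 3.605 / 0.7414 = 4.862.
n = 4.862² + 3 = 23.64 + 3 = 26.6.
Round up.

n = 27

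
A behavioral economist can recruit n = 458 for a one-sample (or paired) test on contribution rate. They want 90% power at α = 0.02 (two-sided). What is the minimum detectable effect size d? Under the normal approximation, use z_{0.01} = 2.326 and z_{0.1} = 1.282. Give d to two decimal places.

d_min ≈ 0.17

For a single sample (or paired design) of n = 458: d_min = (z_{α/2} + z_β)/√n.
z-sum = 2.326 + 1.282 = 3.608.
d_min = 3.608 / √458 = 3.608 / 21.401 = 0.169.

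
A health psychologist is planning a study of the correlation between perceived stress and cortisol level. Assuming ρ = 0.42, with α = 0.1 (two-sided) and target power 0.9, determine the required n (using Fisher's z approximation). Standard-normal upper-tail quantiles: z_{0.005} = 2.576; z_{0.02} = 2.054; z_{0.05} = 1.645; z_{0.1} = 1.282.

n = 46

Fisher's z: C = ½·ln((1+r)/(1−r)) = ½·ln(2.4483) = 0.4477.
n = ((z_{α/2} + z_β)/C)² + 3.
(1.645 + 1.282) / 0.4477 = 2.927 / 0.4477 = 6.538.
n = 6.538² + 3 = 42.74 + 3 = 45.7.
Round up.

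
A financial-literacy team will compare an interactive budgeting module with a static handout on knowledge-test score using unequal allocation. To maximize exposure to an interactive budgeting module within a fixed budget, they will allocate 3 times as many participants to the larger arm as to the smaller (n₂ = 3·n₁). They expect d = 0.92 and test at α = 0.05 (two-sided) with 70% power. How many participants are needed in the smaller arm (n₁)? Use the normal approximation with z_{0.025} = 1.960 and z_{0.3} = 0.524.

n₁ = 10

With allocation ratio k = n₂/n₁ = 3, Var(x̄₁−x̄₂) = σ²(1/n₁ + 1/(k·n₁)) = σ²·(k+1)/(k·n₁).
So n₁ = (1 + 1/k)·((z_{α/2} + z_β)/d)² = 1.333 × (2.484/0.92)².
n₁ = 1.333 × 7.29 = 9.7.
Round up: n₁ = 10, giving n₂ = 3 × 10 = 30.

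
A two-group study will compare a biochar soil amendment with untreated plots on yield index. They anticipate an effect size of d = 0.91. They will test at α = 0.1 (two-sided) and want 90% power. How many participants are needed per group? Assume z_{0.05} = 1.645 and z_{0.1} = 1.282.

For two independent groups with equal n: n = 2·((z_{α/2} + z_β) / d)².
z_{α/2} + z_β = 1.645 + 1.282 = 2.927.
n = 2 × (2.927 / 0.91)² = 2 × 3.216² = 2 × 10.35 = 20.7.
Round up to the next whole participant.

n = 21 per group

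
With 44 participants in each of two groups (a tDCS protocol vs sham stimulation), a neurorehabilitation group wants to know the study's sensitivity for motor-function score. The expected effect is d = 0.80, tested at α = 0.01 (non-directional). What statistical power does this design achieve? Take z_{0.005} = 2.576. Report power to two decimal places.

For two equal groups, power = Φ(d·√(n/2) − z_{α/2}).
d·√(n/2) = 0.80 × √(44/2) = 0.80 × 4.690 = 3.752.
z_β = 3.752 − 2.576 = 1.176.
Power = Φ(1.176) = 0.880.

power ≈ 0.88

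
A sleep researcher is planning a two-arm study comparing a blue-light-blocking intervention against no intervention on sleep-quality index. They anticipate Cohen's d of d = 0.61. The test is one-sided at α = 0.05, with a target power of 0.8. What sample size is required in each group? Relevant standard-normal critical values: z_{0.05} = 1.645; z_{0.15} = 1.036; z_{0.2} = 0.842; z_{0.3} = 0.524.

For two independent groups with equal n: n = 2·((z_{α} + z_β) / d)².
z_{α} + z_β = 1.645 + 0.842 = 2.487.
n = 2 × (2.487 / 0.61)² = 2 × 4.077² = 2 × 16.62 = 33.2.
Round up to the next whole participant.

n = 34 per group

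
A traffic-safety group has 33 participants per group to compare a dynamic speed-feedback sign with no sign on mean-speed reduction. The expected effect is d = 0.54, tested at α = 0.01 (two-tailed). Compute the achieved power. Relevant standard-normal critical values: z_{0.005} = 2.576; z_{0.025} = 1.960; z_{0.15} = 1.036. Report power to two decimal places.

For two equal groups, power = Φ(d·√(n/2) − z_{α/2}).
d·√(n/2) = 0.54 × √(33/2) = 0.54 × 4.062 = 2.193.
z_β = 2.193 − 2.576 = -0.383.
Power = Φ(-0.383) = 0.351.

power ≈ 0.35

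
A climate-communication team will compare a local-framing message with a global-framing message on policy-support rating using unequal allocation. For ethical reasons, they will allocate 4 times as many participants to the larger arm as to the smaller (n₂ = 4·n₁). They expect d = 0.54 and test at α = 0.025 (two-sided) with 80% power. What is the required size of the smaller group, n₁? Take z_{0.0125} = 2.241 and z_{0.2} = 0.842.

With allocation ratio k = n₂/n₁ = 4, Var(x̄₁−x̄₂) = σ²(1/n₁ + 1/(k·n₁)) = σ²·(k+1)/(k·n₁).
So n₁ = (1 + 1/k)·((z_{α/2} + z_β)/d)² = 1.250 × (3.083/0.54)².
n₁ = 1.250 × 32.60 = 40.7.
Round up: n₁ = 41, giving n₂ = 4 × 41 = 164.

n₁ = 41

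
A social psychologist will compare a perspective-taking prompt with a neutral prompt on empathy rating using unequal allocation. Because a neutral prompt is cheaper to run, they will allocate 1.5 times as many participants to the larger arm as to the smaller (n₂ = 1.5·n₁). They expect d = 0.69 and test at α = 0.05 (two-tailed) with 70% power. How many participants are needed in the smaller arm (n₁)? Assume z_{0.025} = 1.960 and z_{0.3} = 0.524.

With allocation ratio k = n₂/n₁ = 1.5, Var(x̄₁−x̄₂) = σ²(1/n₁ + 1/(k·n₁)) = σ²·(k+1)/(k·n₁).
So n₁ = (1 + 1/k)·((z_{α/2} + z_β)/d)² = 1.667 × (2.484/0.69)².
n₁ = 1.667 × 12.96 = 21.6.
Round up: n₁ = 22, giving n₂ = 1.5 × 22 = 33.

n₁ = 22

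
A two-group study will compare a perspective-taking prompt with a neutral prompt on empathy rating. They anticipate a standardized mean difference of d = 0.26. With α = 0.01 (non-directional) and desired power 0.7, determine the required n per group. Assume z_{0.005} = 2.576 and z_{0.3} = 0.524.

For two independent groups with equal n: n = 2·((z_{α/2} + z_β) / d)².
z_{α/2} + z_β = 2.576 + 0.524 = 3.100.
n = 2 × (3.100 / 0.26)² = 2 × 11.923² = 2 × 142.16 = 284.3.
Round up to the next whole participant.

n = 285 per group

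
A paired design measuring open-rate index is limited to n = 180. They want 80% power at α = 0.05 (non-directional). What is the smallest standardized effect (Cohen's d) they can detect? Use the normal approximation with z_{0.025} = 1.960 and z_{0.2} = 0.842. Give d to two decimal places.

d_min ≈ 0.21

For a single sample (or paired design) of n = 180: d_min = (z_{α/2} + z_β)/√n.
z-sum = 1.960 + 0.842 = 2.802.
d_min = 2.802 / √180 = 2.802 / 13.416 = 0.209.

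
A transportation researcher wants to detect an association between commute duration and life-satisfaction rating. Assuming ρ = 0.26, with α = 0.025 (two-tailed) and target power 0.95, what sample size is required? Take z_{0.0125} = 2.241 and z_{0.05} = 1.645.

Fisher's z: C = ½·ln((1+r)/(1−r)) = ½·ln(1.7027) = 0.2661.
n = ((z_{α/2} + z_β)/C)² + 3.
(2.241 + 1.645) / 0.2661 = 3.886 / 0.2661 = 14.604.
n = 14.604² + 3 = 213.26 + 3 = 216.3.
Round up.

n = 217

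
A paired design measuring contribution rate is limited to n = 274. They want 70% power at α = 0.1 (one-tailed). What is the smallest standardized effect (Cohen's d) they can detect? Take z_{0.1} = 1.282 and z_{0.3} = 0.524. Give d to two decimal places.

For a single sample (or paired design) of n = 274: d_min = (z_{α} + z_β)/√n.
z-sum = 1.282 + 0.524 = 1.806.
d_min = 1.806 / √274 = 1.806 / 16.553 = 0.109.

d_min ≈ 0.11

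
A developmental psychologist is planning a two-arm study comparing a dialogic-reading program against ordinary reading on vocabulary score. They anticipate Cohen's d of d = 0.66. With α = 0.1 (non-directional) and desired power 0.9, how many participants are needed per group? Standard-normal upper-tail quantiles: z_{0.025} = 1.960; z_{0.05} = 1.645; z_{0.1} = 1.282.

n = 40 per group

For two independent groups with equal n: n = 2·((z_{α/2} + z_β) / d)².
z_{α/2} + z_β = 1.645 + 1.282 = 2.927.
n = 2 × (2.927 / 0.66)² = 2 × 4.435² = 2 × 19.67 = 39.3.
Round up to the next whole participant.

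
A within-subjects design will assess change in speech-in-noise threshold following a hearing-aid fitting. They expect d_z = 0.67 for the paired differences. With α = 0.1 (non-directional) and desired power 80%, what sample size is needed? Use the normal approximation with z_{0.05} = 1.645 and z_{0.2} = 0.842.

For a paired (one-sample on differences) test: n = ((z_{α/2} + z_β) / d)².
z_{α/2} + z_β = 1.645 + 0.842 = 2.487.
n = (2.487 / 0.67)² = 3.712² = 13.78.
Round up.

n = 14 pairs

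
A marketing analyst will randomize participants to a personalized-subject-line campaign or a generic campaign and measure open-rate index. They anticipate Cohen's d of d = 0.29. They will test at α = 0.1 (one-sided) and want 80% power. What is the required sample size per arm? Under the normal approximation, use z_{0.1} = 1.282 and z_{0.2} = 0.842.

n = 108 per group

For two independent groups with equal n: n = 2·((z_{α} + z_β) / d)².
z_{α} + z_β = 1.282 + 0.842 = 2.124.
n = 2 × (2.124 / 0.29)² = 2 × 7.324² = 2 × 53.64 = 107.3.
Round up to the next whole participant.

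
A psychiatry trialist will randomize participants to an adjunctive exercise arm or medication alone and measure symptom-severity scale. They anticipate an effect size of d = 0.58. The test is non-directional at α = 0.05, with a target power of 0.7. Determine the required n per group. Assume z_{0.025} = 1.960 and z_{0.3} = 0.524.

For two independent groups with equal n: n = 2·((z_{α/2} + z_β) / d)².
z_{α/2} + z_β = 1.960 + 0.524 = 2.484.
n = 2 × (2.484 / 0.58)² = 2 × 4.283² = 2 × 18.34 = 36.7.
Round up to the next whole participant.

n = 37 per group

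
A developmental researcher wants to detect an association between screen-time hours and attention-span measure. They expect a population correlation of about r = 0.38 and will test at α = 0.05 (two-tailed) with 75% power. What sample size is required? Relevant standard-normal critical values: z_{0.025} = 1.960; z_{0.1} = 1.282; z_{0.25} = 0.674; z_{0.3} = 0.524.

Fisher's z: C = ½·ln((1+r)/(1−r)) = ½·ln(2.2258) = 0.4001.
n = ((z_{α/2} + z_β)/C)² + 3.
(1.960 + 0.674) / 0.4001 = 2.634 / 0.4001 = 6.583.
n = 6.583² + 3 = 43.34 + 3 = 46.3.
Round up.

n = 47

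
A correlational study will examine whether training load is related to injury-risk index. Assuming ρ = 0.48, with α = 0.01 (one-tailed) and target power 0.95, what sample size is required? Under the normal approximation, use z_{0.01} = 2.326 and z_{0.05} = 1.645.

Fisher's z: C = ½·ln((1+r)/(1−r)) = ½·ln(2.8462) = 0.5230.
n = ((z_{α} + z_β)/C)² + 3.
(2.326 + 1.645) / 0.5230 = 3.971 / 0.5230 = 7.593.
n = 7.593² + 3 = 57.65 + 3 = 60.6.
Round up.

n = 61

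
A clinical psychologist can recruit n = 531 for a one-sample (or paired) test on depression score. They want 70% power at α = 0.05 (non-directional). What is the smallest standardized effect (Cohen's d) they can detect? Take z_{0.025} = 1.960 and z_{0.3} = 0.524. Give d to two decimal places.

For a single sample (or paired design) of n = 531: d_min = (z_{α/2} + z_β)/√n.
z-sum = 1.960 + 0.524 = 2.484.
d_min = 2.484 / √531 = 2.484 / 23.043 = 0.108.

d_min ≈ 0.11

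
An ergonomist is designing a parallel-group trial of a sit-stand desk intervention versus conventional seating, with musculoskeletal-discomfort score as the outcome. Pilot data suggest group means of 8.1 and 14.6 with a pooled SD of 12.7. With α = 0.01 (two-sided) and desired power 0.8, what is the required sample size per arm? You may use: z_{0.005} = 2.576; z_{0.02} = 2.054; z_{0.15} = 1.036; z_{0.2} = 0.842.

n = 90 per group

Cohen's d = |M₁ − M₂| / SD_pooled = |8.1 − 14.6| / 12.7 = 6.5 / 12.7 = 0.512.
For two independent groups with equal n: n = 2·((z_{α/2} + z_β) / d)².
z_{α/2} + z_β = 2.576 + 0.842 = 3.418.
n = 2 × (3.418 / 0.512)² = 2 × 6.676² = 2 × 44.57 = 89.1.
Round up to the next whole participant.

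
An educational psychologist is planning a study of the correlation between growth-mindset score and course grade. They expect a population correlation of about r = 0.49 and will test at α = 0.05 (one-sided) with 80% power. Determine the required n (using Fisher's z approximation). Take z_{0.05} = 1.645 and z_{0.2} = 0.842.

Fisher's z: C = ½·ln((1+r)/(1−r)) = ½·ln(2.9216) = 0.5361.
n = ((z_{α} + z_β)/C)² + 3.
(1.645 + 0.842) / 0.5361 = 2.487 / 0.5361 = 4.639.
n = 4.639² + 3 = 21.52 + 3 = 24.5.
Round up.

n = 25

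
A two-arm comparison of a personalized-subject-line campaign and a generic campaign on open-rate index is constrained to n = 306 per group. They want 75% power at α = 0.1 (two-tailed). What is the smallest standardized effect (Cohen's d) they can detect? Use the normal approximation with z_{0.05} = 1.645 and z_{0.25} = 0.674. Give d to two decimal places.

d_min ≈ 0.19

For two independent groups of n = 306 each: d_min = (z_{α/2} + z_β)·√(2/n).
z-sum = 1.645 + 0.674 = 2.319.
d_min = 2.319 × √(2/306) = 2.319 × 0.0808 = 0.187.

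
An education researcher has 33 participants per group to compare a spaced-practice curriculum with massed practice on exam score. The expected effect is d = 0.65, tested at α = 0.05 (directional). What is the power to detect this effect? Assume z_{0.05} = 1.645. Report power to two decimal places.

power ≈ 0.84

For two equal groups, power = Φ(d·√(n/2) − z_{α}).
d·√(n/2) = 0.65 × √(33/2) = 0.65 × 4.062 = 2.640.
z_β = 2.640 − 1.645 = 0.995.
Power = Φ(0.995) = 0.840.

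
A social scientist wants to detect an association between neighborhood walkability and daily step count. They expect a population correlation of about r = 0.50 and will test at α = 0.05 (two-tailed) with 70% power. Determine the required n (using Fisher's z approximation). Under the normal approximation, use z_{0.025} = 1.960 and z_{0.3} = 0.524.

n = 24

Fisher's z: C = ½·ln((1+r)/(1−r)) = ½·ln(3.0000) = 0.5493.
n = ((z_{α/2} + z_β)/C)² + 3.
(1.960 + 0.524) / 0.5493 = 2.484 / 0.5493 = 4.522.
n = 4.522² + 3 = 20.45 + 3 = 23.4.
Round up.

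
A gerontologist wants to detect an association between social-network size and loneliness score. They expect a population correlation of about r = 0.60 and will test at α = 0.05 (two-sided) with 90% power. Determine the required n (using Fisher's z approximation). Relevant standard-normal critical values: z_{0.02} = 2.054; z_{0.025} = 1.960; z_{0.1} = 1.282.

n = 25

Fisher's z: C = ½·ln((1+r)/(1−r)) = ½·ln(4.0000) = 0.6931.
n = ((z_{α/2} + z_β)/C)² + 3.
(1.960 + 1.282) / 0.6931 = 3.242 / 0.6931 = 4.678.
n = 4.678² + 3 = 21.88 + 3 = 24.9.
Round up.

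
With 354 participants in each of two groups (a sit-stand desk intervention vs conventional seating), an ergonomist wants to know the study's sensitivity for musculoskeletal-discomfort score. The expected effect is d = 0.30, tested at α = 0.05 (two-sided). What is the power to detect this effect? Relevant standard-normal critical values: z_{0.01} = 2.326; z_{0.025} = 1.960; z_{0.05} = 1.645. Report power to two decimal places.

For two equal groups, power = Φ(d·√(n/2) − z_{α/2}).
d·√(n/2) = 0.30 × √(354/2) = 0.30 × 13.304 = 3.991.
z_β = 3.991 − 1.960 = 2.031.
Power = Φ(2.031) = 0.979.

power ≈ 0.98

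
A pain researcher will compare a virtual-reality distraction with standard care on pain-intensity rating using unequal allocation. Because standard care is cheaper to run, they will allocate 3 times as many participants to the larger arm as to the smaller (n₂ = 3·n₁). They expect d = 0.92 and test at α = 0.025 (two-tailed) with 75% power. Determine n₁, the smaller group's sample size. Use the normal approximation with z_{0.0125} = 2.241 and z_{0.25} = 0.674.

n₁ = 14

With allocation ratio k = n₂/n₁ = 3, Var(x̄₁−x̄₂) = σ²(1/n₁ + 1/(k·n₁)) = σ²·(k+1)/(k·n₁).
So n₁ = (1 + 1/k)·((z_{α/2} + z_β)/d)² = 1.333 × (2.915/0.92)².
n₁ = 1.333 × 10.04 = 13.4.
Round up: n₁ = 14, giving n₂ = 3 × 14 = 42.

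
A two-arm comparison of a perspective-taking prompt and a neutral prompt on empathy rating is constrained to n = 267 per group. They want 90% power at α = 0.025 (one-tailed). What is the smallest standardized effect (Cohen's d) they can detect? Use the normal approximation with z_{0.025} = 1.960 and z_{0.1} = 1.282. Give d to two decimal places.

d_min ≈ 0.28

For two independent groups of n = 267 each: d_min = (z_{α} + z_β)·√(2/n).
z-sum = 1.960 + 1.282 = 3.242.
d_min = 3.242 × √(2/267) = 3.242 × 0.0865 = 0.281.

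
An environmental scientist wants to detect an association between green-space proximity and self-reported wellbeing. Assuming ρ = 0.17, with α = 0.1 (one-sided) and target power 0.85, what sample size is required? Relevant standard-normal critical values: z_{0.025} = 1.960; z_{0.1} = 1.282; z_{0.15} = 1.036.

n = 186

Fisher's z: C = ½·ln((1+r)/(1−r)) = ½·ln(1.4096) = 0.1717.
n = ((z_{α} + z_β)/C)² + 3.
(1.282 + 1.036) / 0.1717 = 2.318 / 0.1717 = 13.500.
n = 13.500² + 3 = 182.26 + 3 = 185.3.
Round up.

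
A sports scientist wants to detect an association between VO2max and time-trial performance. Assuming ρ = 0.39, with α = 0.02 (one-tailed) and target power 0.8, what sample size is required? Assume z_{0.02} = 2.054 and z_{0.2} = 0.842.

n = 53

Fisher's z: C = ½·ln((1+r)/(1−r)) = ½·ln(2.2787) = 0.4118.
n = ((z_{α} + z_β)/C)² + 3.
(2.054 + 0.842) / 0.4118 = 2.896 / 0.4118 = 7.033.
n = 7.033² + 3 = 49.46 + 3 = 52.5.
Round up.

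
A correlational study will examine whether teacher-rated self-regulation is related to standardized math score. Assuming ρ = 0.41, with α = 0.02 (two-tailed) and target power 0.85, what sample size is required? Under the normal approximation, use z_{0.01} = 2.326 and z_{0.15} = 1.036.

Fisher's z: C = ½·ln((1+r)/(1−r)) = ½·ln(2.3898) = 0.4356.
n = ((z_{α/2} + z_β)/C)² + 3.
(2.326 + 1.036) / 0.4356 = 3.362 / 0.4356 = 7.718.
n = 7.718² + 3 = 59.57 + 3 = 62.6.
Round up.

n = 63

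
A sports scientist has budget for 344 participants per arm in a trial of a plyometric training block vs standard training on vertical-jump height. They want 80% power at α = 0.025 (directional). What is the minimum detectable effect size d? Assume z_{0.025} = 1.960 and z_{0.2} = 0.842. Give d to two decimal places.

d_min ≈ 0.21

For two independent groups of n = 344 each: d_min = (z_{α} + z_β)·√(2/n).
z-sum = 1.960 + 0.842 = 2.802.
d_min = 2.802 × √(2/344) = 2.802 × 0.0762 = 0.214.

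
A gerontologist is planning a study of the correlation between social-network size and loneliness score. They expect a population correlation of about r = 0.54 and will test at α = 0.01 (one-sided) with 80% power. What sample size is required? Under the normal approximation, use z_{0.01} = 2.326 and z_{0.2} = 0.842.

n = 31

Fisher's z: C = ½·ln((1+r)/(1−r)) = ½·ln(3.3478) = 0.6042.
n = ((z_{α} + z_β)/C)² + 3.
(2.326 + 0.842) / 0.6042 = 3.168 / 0.6042 = 5.243.
n = 5.243² + 3 = 27.49 + 3 = 30.5.
Round up.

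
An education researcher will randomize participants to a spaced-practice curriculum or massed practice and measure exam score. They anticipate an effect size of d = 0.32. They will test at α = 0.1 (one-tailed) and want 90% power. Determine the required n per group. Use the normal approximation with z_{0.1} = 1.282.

n = 129 per group

For two independent groups with equal n: n = 2·((z_{α} + z_β) / d)².
z_{α} + z_β = 1.282 + 1.282 = 2.564.
n = 2 × (2.564 / 0.32)² = 2 × 8.012² = 2 × 64.20 = 128.4.
Round up to the next whole participant.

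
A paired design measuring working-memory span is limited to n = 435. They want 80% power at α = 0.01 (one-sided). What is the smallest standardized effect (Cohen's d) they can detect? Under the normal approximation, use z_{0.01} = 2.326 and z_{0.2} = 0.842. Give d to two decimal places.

d_min ≈ 0.15

For a single sample (or paired design) of n = 435: d_min = (z_{α} + z_β)/√n.
z-sum = 2.326 + 0.842 = 3.168.
d_min = 3.168 / √435 = 3.168 / 20.857 = 0.152.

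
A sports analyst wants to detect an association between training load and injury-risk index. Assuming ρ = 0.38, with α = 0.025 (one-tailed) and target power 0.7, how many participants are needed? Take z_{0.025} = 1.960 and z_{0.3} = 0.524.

Fisher's z: C = ½·ln((1+r)/(1−r)) = ½·ln(2.2258) = 0.4001.
n = ((z_{α} + z_β)/C)² + 3.
(1.960 + 0.524) / 0.4001 = 2.484 / 0.4001 = 6.208.
n = 6.208² + 3 = 38.54 + 3 = 41.5.
Round up.

n = 42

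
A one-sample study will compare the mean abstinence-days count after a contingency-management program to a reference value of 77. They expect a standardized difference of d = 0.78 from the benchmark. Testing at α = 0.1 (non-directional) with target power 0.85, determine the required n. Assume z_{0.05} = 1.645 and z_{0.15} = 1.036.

n = 12

For a one-sample test: n = ((z_{α/2} + z_β) / d)².
z_{α/2} + z_β = 1.645 + 1.036 = 2.681.
n = (2.681 / 0.78)² = 3.437² = 11.81.
Round up.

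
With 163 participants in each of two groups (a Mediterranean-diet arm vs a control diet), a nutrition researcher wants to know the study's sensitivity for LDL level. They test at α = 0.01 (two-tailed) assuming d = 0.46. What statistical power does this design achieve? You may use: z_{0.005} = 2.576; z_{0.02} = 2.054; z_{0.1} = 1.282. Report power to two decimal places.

power ≈ 0.94

For two equal groups, power = Φ(d·√(n/2) − z_{α/2}).
d·√(n/2) = 0.46 × √(163/2) = 0.46 × 9.028 = 4.153.
z_β = 4.153 − 2.576 = 1.577.
Power = Φ(1.577) = 0.943.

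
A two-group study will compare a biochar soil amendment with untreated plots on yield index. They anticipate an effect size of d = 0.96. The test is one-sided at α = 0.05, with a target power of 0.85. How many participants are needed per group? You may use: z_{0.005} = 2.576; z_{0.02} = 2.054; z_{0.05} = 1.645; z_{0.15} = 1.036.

n = 16 per group

For two independent groups with equal n: n = 2·((z_{α} + z_β) / d)².
z_{α} + z_β = 1.645 + 1.036 = 2.681.
n = 2 × (2.681 / 0.96)² = 2 × 2.793² = 2 × 7.80 = 15.6.
Round up to the next whole participant.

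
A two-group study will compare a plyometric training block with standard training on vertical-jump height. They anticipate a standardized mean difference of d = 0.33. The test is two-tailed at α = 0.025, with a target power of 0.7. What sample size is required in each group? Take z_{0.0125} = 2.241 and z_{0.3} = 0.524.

n = 141 per group

For two independent groups with equal n: n = 2·((z_{α/2} + z_β) / d)².
z_{α/2} + z_β = 2.241 + 0.524 = 2.765.
n = 2 × (2.765 / 0.33)² = 2 × 8.379² = 2 × 70.20 = 140.4.
Round up to the next whole participant.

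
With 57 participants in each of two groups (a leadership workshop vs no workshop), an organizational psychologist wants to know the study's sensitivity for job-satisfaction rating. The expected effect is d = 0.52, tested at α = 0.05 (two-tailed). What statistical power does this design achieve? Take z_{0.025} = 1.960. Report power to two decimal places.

For two equal groups, power = Φ(d·√(n/2) − z_{α/2}).
d·√(n/2) = 0.52 × √(57/2) = 0.52 × 5.339 = 2.776.
z_β = 2.776 − 1.960 = 0.816.
Power = Φ(0.816) = 0.793.

power ≈ 0.79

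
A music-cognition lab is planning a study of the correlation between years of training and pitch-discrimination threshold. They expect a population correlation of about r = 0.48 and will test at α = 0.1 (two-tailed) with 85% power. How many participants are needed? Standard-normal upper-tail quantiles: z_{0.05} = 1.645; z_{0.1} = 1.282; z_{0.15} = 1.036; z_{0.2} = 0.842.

n = 30

Fisher's z: C = ½·ln((1+r)/(1−r)) = ½·ln(2.8462) = 0.5230.
n = ((z_{α/2} + z_β)/C)² + 3.
(1.645 + 1.036) / 0.5230 = 2.681 / 0.5230 = 5.126.
n = 5.126² + 3 = 26.28 + 3 = 29.3.
Round up.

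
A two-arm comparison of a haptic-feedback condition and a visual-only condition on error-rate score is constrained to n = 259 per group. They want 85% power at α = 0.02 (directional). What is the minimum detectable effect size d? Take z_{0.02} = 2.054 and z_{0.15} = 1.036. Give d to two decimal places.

d_min ≈ 0.27

For two independent groups of n = 259 each: d_min = (z_{α} + z_β)·√(2/n).
z-sum = 2.054 + 1.036 = 3.090.
d_min = 3.090 × √(2/259) = 3.090 × 0.0879 = 0.272.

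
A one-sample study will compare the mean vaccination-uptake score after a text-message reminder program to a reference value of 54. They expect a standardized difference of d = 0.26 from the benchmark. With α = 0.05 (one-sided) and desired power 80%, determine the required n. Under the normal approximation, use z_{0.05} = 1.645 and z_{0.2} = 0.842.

For a one-sample test: n = ((z_{α} + z_β) / d)².
z_{α} + z_β = 1.645 + 0.842 = 2.487.
n = (2.487 / 0.26)² = 9.565² = 91.50.
Round up.

n = 92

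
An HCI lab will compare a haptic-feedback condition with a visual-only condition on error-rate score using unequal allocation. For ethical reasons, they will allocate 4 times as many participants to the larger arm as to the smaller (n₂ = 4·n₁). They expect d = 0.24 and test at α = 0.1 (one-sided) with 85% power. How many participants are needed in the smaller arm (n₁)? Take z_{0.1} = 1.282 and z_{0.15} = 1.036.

With allocation ratio k = n₂/n₁ = 4, Var(x̄₁−x̄₂) = σ²(1/n₁ + 1/(k·n₁)) = σ²·(k+1)/(k·n₁).
So n₁ = (1 + 1/k)·((z_{α} + z_β)/d)² = 1.250 × (2.318/0.24)².
n₁ = 1.250 × 93.28 = 116.6.
Round up: n₁ = 117, giving n₂ = 4 × 117 = 468.

n₁ = 117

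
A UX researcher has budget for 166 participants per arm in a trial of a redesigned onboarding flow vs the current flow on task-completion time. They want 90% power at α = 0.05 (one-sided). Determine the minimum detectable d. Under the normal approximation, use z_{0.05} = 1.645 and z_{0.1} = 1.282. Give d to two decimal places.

For two independent groups of n = 166 each: d_min = (z_{α} + z_β)·√(2/n).
z-sum = 1.645 + 1.282 = 2.927.
d_min = 2.927 × √(2/166) = 2.927 × 0.1098 = 0.321.

d_min ≈ 0.32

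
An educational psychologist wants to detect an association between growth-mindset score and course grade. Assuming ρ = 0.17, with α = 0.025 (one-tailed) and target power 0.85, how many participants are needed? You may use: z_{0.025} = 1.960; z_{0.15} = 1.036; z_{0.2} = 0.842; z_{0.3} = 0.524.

n = 308

Fisher's z: C = ½·ln((1+r)/(1−r)) = ½·ln(1.4096) = 0.1717.
n = ((z_{α} + z_β)/C)² + 3.
(1.960 + 1.036) / 0.1717 = 2.996 / 0.1717 = 17.449.
n = 17.449² + 3 = 304.47 + 3 = 307.5.
Round up.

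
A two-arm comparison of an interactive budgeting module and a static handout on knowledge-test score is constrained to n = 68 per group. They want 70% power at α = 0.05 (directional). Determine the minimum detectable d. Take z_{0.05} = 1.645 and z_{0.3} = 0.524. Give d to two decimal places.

For two independent groups of n = 68 each: d_min = (z_{α} + z_β)·√(2/n).
z-sum = 1.645 + 0.524 = 2.169.
d_min = 2.169 × √(2/68) = 2.169 × 0.1715 = 0.372.

d_min ≈ 0.37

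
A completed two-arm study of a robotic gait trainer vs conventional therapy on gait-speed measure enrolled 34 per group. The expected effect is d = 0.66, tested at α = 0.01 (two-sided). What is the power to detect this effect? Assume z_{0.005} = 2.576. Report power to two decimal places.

power ≈ 0.56

For two equal groups, power = Φ(d·√(n/2) − z_{α/2}).
d·√(n/2) = 0.66 × √(34/2) = 0.66 × 4.123 = 2.721.
z_β = 2.721 − 2.576 = 0.145.
Power = Φ(0.145) = 0.558.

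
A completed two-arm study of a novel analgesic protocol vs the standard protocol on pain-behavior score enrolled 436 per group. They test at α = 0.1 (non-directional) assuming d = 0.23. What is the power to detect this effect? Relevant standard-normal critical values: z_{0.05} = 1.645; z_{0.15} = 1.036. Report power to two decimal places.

power ≈ 0.96

For two equal groups, power = Φ(d·√(n/2) − z_{α/2}).
d·√(n/2) = 0.23 × √(436/2) = 0.23 × 14.765 = 3.396.
z_β = 3.396 − 1.645 = 1.751.
Power = Φ(1.751) = 0.960.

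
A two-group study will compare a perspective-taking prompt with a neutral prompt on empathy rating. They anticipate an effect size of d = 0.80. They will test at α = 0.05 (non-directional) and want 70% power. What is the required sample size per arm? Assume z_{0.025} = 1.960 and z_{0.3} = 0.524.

n = 20 per group

For two independent groups with equal n: n = 2·((z_{α/2} + z_β) / d)².
z_{α/2} + z_β = 1.960 + 0.524 = 2.484.
n = 2 × (2.484 / 0.80)² = 2 × 3.105² = 2 × 9.64 = 19.3.
Round up to the next whole participant.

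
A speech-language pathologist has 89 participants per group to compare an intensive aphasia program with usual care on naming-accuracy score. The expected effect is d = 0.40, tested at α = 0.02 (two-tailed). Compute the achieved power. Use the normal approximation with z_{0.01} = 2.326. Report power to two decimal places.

For two equal groups, power = Φ(d·√(n/2) − z_{α/2}).
d·√(n/2) = 0.40 × √(89/2) = 0.40 × 6.671 = 2.668.
z_β = 2.668 − 2.326 = 0.342.
Power = Φ(0.342) = 0.634.

power ≈ 0.63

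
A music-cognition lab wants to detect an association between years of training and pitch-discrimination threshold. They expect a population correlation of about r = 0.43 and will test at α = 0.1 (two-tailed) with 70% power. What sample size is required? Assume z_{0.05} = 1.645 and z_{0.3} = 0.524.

Fisher's z: C = ½·ln((1+r)/(1−r)) = ½·ln(2.5088) = 0.4599.
n = ((z_{α/2} + z_β)/C)² + 3.
(1.645 + 0.524) / 0.4599 = 2.169 / 0.4599 = 4.716.
n = 4.716² + 3 = 22.24 + 3 = 25.2.
Round up.

n = 26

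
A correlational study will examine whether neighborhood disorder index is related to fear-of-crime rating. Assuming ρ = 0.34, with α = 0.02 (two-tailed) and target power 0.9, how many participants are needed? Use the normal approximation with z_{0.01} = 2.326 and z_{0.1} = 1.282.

n = 107

Fisher's z: C = ½·ln((1+r)/(1−r)) = ½·ln(2.0303) = 0.3541.
n = ((z_{α/2} + z_β)/C)² + 3.
(2.326 + 1.282) / 0.3541 = 3.608 / 0.3541 = 10.189.
n = 10.189² + 3 = 103.82 + 3 = 106.8.
Round up.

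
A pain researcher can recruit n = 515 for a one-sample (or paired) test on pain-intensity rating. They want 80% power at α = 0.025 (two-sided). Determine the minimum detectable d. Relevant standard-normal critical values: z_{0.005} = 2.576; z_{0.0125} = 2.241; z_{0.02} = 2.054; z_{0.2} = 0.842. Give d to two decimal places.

For a single sample (or paired design) of n = 515: d_min = (z_{α/2} + z_β)/√n.
z-sum = 2.241 + 0.842 = 3.083.
d_min = 3.083 / √515 = 3.083 / 22.694 = 0.136.

d_min ≈ 0.14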